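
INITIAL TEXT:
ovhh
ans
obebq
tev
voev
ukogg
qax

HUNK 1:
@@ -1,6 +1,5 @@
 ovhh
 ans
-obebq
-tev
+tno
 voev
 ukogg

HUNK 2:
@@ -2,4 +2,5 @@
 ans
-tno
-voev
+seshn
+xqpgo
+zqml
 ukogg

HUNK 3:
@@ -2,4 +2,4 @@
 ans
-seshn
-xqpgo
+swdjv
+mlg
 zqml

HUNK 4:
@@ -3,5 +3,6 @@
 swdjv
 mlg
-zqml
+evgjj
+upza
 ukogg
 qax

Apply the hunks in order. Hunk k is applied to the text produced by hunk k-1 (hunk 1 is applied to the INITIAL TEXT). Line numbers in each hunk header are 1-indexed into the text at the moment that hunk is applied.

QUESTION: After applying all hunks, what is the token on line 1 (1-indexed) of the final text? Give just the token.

Hunk 1: at line 1 remove [obebq,tev] add [tno] -> 6 lines: ovhh ans tno voev ukogg qax
Hunk 2: at line 2 remove [tno,voev] add [seshn,xqpgo,zqml] -> 7 lines: ovhh ans seshn xqpgo zqml ukogg qax
Hunk 3: at line 2 remove [seshn,xqpgo] add [swdjv,mlg] -> 7 lines: ovhh ans swdjv mlg zqml ukogg qax
Hunk 4: at line 3 remove [zqml] add [evgjj,upza] -> 8 lines: ovhh ans swdjv mlg evgjj upza ukogg qax
Final line 1: ovhh

Answer: ovhh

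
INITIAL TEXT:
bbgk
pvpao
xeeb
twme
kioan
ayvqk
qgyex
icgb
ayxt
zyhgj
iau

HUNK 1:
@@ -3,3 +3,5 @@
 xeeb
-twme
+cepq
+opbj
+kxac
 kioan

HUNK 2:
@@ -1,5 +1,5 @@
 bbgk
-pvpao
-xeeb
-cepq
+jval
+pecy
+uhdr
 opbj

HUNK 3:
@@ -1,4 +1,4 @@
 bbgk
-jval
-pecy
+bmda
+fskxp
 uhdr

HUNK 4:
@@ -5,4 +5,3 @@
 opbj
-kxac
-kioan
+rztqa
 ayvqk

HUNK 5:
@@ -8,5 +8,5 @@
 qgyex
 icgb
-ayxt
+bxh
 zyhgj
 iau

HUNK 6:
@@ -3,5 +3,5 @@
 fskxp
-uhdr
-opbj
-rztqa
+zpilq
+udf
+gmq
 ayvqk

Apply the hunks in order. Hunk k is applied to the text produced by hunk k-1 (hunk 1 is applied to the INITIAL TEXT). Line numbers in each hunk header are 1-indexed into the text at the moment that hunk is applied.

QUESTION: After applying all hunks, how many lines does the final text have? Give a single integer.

Hunk 1: at line 3 remove [twme] add [cepq,opbj,kxac] -> 13 lines: bbgk pvpao xeeb cepq opbj kxac kioan ayvqk qgyex icgb ayxt zyhgj iau
Hunk 2: at line 1 remove [pvpao,xeeb,cepq] add [jval,pecy,uhdr] -> 13 lines: bbgk jval pecy uhdr opbj kxac kioan ayvqk qgyex icgb ayxt zyhgj iau
Hunk 3: at line 1 remove [jval,pecy] add [bmda,fskxp] -> 13 lines: bbgk bmda fskxp uhdr opbj kxac kioan ayvqk qgyex icgb ayxt zyhgj iau
Hunk 4: at line 5 remove [kxac,kioan] add [rztqa] -> 12 lines: bbgk bmda fskxp uhdr opbj rztqa ayvqk qgyex icgb ayxt zyhgj iau
Hunk 5: at line 8 remove [ayxt] add [bxh] -> 12 lines: bbgk bmda fskxp uhdr opbj rztqa ayvqk qgyex icgb bxh zyhgj iau
Hunk 6: at line 3 remove [uhdr,opbj,rztqa] add [zpilq,udf,gmq] -> 12 lines: bbgk bmda fskxp zpilq udf gmq ayvqk qgyex icgb bxh zyhgj iau
Final line count: 12

Answer: 12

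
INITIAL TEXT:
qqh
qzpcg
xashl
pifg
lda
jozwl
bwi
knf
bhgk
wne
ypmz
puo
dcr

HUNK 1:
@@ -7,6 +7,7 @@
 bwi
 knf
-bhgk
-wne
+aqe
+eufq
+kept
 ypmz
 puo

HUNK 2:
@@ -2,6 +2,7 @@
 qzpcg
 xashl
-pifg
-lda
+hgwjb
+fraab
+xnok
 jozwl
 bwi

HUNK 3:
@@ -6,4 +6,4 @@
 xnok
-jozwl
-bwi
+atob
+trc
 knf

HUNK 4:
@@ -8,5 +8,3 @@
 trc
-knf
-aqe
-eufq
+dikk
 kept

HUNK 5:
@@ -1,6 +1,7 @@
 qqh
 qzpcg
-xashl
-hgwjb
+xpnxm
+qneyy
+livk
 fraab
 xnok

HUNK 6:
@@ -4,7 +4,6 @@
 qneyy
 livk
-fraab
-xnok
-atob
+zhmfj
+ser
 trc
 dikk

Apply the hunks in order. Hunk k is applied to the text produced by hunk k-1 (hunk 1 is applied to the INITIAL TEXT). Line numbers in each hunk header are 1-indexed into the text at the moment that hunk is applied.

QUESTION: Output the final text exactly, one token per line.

Hunk 1: at line 7 remove [bhgk,wne] add [aqe,eufq,kept] -> 14 lines: qqh qzpcg xashl pifg lda jozwl bwi knf aqe eufq kept ypmz puo dcr
Hunk 2: at line 2 remove [pifg,lda] add [hgwjb,fraab,xnok] -> 15 lines: qqh qzpcg xashl hgwjb fraab xnok jozwl bwi knf aqe eufq kept ypmz puo dcr
Hunk 3: at line 6 remove [jozwl,bwi] add [atob,trc] -> 15 lines: qqh qzpcg xashl hgwjb fraab xnok atob trc knf aqe eufq kept ypmz puo dcr
Hunk 4: at line 8 remove [knf,aqe,eufq] add [dikk] -> 13 lines: qqh qzpcg xashl hgwjb fraab xnok atob trc dikk kept ypmz puo dcr
Hunk 5: at line 1 remove [xashl,hgwjb] add [xpnxm,qneyy,livk] -> 14 lines: qqh qzpcg xpnxm qneyy livk fraab xnok atob trc dikk kept ypmz puo dcr
Hunk 6: at line 4 remove [fraab,xnok,atob] add [zhmfj,ser] -> 13 lines: qqh qzpcg xpnxm qneyy livk zhmfj ser trc dikk kept ypmz puo dcr

Answer: qqh
qzpcg
xpnxm
qneyy
livk
zhmfj
ser
trc
dikk
kept
ypmz
puo
dcr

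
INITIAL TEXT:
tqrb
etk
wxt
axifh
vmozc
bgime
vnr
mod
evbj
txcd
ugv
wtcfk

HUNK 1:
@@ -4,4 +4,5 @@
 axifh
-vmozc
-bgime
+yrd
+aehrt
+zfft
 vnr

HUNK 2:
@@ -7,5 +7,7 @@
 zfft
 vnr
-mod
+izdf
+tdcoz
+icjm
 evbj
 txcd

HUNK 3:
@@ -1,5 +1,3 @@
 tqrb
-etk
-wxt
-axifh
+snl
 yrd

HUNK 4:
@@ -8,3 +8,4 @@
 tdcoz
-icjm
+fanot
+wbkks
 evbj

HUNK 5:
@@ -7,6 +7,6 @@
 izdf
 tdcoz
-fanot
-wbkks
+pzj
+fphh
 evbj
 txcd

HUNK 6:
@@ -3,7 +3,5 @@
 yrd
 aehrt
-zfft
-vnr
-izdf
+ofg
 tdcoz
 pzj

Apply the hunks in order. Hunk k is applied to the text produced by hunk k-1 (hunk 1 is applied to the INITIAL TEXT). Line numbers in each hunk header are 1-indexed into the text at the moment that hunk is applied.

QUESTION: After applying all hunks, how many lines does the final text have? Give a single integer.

Answer: 12

Derivation:
Hunk 1: at line 4 remove [vmozc,bgime] add [yrd,aehrt,zfft] -> 13 lines: tqrb etk wxt axifh yrd aehrt zfft vnr mod evbj txcd ugv wtcfk
Hunk 2: at line 7 remove [mod] add [izdf,tdcoz,icjm] -> 15 lines: tqrb etk wxt axifh yrd aehrt zfft vnr izdf tdcoz icjm evbj txcd ugv wtcfk
Hunk 3: at line 1 remove [etk,wxt,axifh] add [snl] -> 13 lines: tqrb snl yrd aehrt zfft vnr izdf tdcoz icjm evbj txcd ugv wtcfk
Hunk 4: at line 8 remove [icjm] add [fanot,wbkks] -> 14 lines: tqrb snl yrd aehrt zfft vnr izdf tdcoz fanot wbkks evbj txcd ugv wtcfk
Hunk 5: at line 7 remove [fanot,wbkks] add [pzj,fphh] -> 14 lines: tqrb snl yrd aehrt zfft vnr izdf tdcoz pzj fphh evbj txcd ugv wtcfk
Hunk 6: at line 3 remove [zfft,vnr,izdf] add [ofg] -> 12 lines: tqrb snl yrd aehrt ofg tdcoz pzj fphh evbj txcd ugv wtcfk
Final line count: 12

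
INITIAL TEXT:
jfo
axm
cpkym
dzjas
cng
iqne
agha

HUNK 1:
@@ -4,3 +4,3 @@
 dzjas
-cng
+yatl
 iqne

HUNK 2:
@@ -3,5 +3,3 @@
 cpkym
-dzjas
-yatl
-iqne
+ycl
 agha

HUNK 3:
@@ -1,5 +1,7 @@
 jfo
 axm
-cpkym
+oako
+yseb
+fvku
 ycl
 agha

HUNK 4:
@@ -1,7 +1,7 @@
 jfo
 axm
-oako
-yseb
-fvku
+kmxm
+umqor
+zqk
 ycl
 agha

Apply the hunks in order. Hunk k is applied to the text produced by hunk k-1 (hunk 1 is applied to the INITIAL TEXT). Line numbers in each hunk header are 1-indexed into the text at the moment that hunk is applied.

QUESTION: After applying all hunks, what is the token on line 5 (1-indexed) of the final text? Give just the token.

Hunk 1: at line 4 remove [cng] add [yatl] -> 7 lines: jfo axm cpkym dzjas yatl iqne agha
Hunk 2: at line 3 remove [dzjas,yatl,iqne] add [ycl] -> 5 lines: jfo axm cpkym ycl agha
Hunk 3: at line 1 remove [cpkym] add [oako,yseb,fvku] -> 7 lines: jfo axm oako yseb fvku ycl agha
Hunk 4: at line 1 remove [oako,yseb,fvku] add [kmxm,umqor,zqk] -> 7 lines: jfo axm kmxm umqor zqk ycl agha
Final line 5: zqk

Answer: zqk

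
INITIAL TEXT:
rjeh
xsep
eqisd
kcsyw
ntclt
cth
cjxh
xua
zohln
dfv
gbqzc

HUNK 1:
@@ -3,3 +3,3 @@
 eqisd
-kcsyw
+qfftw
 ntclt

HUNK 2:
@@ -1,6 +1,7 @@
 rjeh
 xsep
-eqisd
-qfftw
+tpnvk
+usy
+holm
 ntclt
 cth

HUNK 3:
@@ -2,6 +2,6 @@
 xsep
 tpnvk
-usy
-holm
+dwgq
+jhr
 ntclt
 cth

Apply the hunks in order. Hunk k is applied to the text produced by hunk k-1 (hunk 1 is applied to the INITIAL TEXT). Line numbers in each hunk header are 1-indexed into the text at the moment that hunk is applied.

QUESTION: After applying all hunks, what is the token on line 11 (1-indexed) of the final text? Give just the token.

Hunk 1: at line 3 remove [kcsyw] add [qfftw] -> 11 lines: rjeh xsep eqisd qfftw ntclt cth cjxh xua zohln dfv gbqzc
Hunk 2: at line 1 remove [eqisd,qfftw] add [tpnvk,usy,holm] -> 12 lines: rjeh xsep tpnvk usy holm ntclt cth cjxh xua zohln dfv gbqzc
Hunk 3: at line 2 remove [usy,holm] add [dwgq,jhr] -> 12 lines: rjeh xsep tpnvk dwgq jhr ntclt cth cjxh xua zohln dfv gbqzc
Final line 11: dfv

Answer: dfv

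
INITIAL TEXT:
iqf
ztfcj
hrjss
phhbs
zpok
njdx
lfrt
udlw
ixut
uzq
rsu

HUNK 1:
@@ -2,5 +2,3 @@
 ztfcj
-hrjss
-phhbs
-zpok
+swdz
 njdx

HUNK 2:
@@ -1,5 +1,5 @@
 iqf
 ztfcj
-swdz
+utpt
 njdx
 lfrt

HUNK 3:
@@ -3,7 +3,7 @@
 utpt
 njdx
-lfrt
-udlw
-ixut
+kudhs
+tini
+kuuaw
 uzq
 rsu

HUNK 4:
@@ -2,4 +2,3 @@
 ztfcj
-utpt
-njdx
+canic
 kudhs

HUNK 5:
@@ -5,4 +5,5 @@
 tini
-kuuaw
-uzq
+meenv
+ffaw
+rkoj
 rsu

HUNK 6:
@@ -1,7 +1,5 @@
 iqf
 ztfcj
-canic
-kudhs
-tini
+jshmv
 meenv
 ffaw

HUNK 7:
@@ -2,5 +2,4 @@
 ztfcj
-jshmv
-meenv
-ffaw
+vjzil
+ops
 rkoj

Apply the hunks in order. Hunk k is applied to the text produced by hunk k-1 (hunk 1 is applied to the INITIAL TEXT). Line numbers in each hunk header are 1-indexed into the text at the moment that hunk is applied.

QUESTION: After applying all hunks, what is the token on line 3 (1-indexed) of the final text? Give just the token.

Hunk 1: at line 2 remove [hrjss,phhbs,zpok] add [swdz] -> 9 lines: iqf ztfcj swdz njdx lfrt udlw ixut uzq rsu
Hunk 2: at line 1 remove [swdz] add [utpt] -> 9 lines: iqf ztfcj utpt njdx lfrt udlw ixut uzq rsu
Hunk 3: at line 3 remove [lfrt,udlw,ixut] add [kudhs,tini,kuuaw] -> 9 lines: iqf ztfcj utpt njdx kudhs tini kuuaw uzq rsu
Hunk 4: at line 2 remove [utpt,njdx] add [canic] -> 8 lines: iqf ztfcj canic kudhs tini kuuaw uzq rsu
Hunk 5: at line 5 remove [kuuaw,uzq] add [meenv,ffaw,rkoj] -> 9 lines: iqf ztfcj canic kudhs tini meenv ffaw rkoj rsu
Hunk 6: at line 1 remove [canic,kudhs,tini] add [jshmv] -> 7 lines: iqf ztfcj jshmv meenv ffaw rkoj rsu
Hunk 7: at line 2 remove [jshmv,meenv,ffaw] add [vjzil,ops] -> 6 lines: iqf ztfcj vjzil ops rkoj rsu
Final line 3: vjzil

Answer: vjzil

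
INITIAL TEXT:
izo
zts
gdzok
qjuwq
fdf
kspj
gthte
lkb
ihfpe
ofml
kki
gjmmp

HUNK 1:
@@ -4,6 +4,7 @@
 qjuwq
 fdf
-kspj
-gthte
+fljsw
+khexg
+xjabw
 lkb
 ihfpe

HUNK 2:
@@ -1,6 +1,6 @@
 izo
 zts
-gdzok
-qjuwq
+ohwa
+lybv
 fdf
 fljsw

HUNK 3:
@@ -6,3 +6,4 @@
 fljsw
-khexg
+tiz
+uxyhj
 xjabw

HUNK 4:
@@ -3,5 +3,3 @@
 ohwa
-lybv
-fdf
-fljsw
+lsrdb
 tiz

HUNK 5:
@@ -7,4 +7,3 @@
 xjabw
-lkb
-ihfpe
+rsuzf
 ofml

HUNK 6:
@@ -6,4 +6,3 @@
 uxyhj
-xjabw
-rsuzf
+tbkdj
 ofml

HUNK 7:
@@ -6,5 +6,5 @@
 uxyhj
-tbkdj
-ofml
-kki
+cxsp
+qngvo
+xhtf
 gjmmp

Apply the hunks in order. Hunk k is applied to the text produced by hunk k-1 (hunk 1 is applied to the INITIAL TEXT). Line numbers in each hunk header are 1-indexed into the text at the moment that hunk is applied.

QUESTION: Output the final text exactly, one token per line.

Answer: izo
zts
ohwa
lsrdb
tiz
uxyhj
cxsp
qngvo
xhtf
gjmmp

Derivation:
Hunk 1: at line 4 remove [kspj,gthte] add [fljsw,khexg,xjabw] -> 13 lines: izo zts gdzok qjuwq fdf fljsw khexg xjabw lkb ihfpe ofml kki gjmmp
Hunk 2: at line 1 remove [gdzok,qjuwq] add [ohwa,lybv] -> 13 lines: izo zts ohwa lybv fdf fljsw khexg xjabw lkb ihfpe ofml kki gjmmp
Hunk 3: at line 6 remove [khexg] add [tiz,uxyhj] -> 14 lines: izo zts ohwa lybv fdf fljsw tiz uxyhj xjabw lkb ihfpe ofml kki gjmmp
Hunk 4: at line 3 remove [lybv,fdf,fljsw] add [lsrdb] -> 12 lines: izo zts ohwa lsrdb tiz uxyhj xjabw lkb ihfpe ofml kki gjmmp
Hunk 5: at line 7 remove [lkb,ihfpe] add [rsuzf] -> 11 lines: izo zts ohwa lsrdb tiz uxyhj xjabw rsuzf ofml kki gjmmp
Hunk 6: at line 6 remove [xjabw,rsuzf] add [tbkdj] -> 10 lines: izo zts ohwa lsrdb tiz uxyhj tbkdj ofml kki gjmmp
Hunk 7: at line 6 remove [tbkdj,ofml,kki] add [cxsp,qngvo,xhtf] -> 10 lines: izo zts ohwa lsrdb tiz uxyhj cxsp qngvo xhtf gjmmp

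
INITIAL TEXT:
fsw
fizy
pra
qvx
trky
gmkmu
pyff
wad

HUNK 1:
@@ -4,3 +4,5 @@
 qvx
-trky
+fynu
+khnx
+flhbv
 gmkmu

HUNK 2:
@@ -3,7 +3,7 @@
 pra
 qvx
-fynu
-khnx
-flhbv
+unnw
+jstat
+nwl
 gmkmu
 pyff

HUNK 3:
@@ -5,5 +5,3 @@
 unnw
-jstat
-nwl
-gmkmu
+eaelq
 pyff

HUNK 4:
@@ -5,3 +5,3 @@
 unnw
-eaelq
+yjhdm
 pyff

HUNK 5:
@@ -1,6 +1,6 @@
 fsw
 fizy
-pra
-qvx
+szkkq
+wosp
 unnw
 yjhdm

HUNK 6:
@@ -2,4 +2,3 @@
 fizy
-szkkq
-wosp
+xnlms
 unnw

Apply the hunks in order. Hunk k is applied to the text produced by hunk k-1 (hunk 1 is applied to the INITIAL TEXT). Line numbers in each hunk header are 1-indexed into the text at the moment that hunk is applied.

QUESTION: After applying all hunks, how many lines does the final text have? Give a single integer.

Hunk 1: at line 4 remove [trky] add [fynu,khnx,flhbv] -> 10 lines: fsw fizy pra qvx fynu khnx flhbv gmkmu pyff wad
Hunk 2: at line 3 remove [fynu,khnx,flhbv] add [unnw,jstat,nwl] -> 10 lines: fsw fizy pra qvx unnw jstat nwl gmkmu pyff wad
Hunk 3: at line 5 remove [jstat,nwl,gmkmu] add [eaelq] -> 8 lines: fsw fizy pra qvx unnw eaelq pyff wad
Hunk 4: at line 5 remove [eaelq] add [yjhdm] -> 8 lines: fsw fizy pra qvx unnw yjhdm pyff wad
Hunk 5: at line 1 remove [pra,qvx] add [szkkq,wosp] -> 8 lines: fsw fizy szkkq wosp unnw yjhdm pyff wad
Hunk 6: at line 2 remove [szkkq,wosp] add [xnlms] -> 7 lines: fsw fizy xnlms unnw yjhdm pyff wad
Final line count: 7

Answer: 7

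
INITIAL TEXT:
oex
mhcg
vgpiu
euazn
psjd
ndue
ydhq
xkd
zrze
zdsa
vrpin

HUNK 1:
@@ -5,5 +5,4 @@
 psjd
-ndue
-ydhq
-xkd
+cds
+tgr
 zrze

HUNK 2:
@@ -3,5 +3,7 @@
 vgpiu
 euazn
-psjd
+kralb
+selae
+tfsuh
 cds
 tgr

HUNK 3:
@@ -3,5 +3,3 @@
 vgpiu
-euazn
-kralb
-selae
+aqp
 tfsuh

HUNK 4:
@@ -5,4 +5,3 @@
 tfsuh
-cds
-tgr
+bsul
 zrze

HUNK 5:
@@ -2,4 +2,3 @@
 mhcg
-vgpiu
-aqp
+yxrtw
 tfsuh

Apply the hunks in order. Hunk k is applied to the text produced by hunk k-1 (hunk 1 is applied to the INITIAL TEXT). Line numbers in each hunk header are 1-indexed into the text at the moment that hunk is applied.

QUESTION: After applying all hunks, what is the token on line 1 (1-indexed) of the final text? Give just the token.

Answer: oex

Derivation:
Hunk 1: at line 5 remove [ndue,ydhq,xkd] add [cds,tgr] -> 10 lines: oex mhcg vgpiu euazn psjd cds tgr zrze zdsa vrpin
Hunk 2: at line 3 remove [psjd] add [kralb,selae,tfsuh] -> 12 lines: oex mhcg vgpiu euazn kralb selae tfsuh cds tgr zrze zdsa vrpin
Hunk 3: at line 3 remove [euazn,kralb,selae] add [aqp] -> 10 lines: oex mhcg vgpiu aqp tfsuh cds tgr zrze zdsa vrpin
Hunk 4: at line 5 remove [cds,tgr] add [bsul] -> 9 lines: oex mhcg vgpiu aqp tfsuh bsul zrze zdsa vrpin
Hunk 5: at line 2 remove [vgpiu,aqp] add [yxrtw] -> 8 lines: oex mhcg yxrtw tfsuh bsul zrze zdsa vrpin
Final line 1: oex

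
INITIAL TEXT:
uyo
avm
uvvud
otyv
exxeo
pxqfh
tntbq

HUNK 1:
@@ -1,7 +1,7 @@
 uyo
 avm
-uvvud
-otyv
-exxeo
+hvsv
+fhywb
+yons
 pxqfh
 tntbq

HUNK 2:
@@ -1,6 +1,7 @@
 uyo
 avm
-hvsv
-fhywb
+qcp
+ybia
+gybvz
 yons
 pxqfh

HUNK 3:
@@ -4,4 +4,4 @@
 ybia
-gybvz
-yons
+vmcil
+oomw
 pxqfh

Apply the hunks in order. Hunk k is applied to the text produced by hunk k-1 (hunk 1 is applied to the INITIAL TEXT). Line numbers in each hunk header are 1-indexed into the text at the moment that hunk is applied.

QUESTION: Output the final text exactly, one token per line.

Hunk 1: at line 1 remove [uvvud,otyv,exxeo] add [hvsv,fhywb,yons] -> 7 lines: uyo avm hvsv fhywb yons pxqfh tntbq
Hunk 2: at line 1 remove [hvsv,fhywb] add [qcp,ybia,gybvz] -> 8 lines: uyo avm qcp ybia gybvz yons pxqfh tntbq
Hunk 3: at line 4 remove [gybvz,yons] add [vmcil,oomw] -> 8 lines: uyo avm qcp ybia vmcil oomw pxqfh tntbq

Answer: uyo
avm
qcp
ybia
vmcil
oomw
pxqfh
tntbq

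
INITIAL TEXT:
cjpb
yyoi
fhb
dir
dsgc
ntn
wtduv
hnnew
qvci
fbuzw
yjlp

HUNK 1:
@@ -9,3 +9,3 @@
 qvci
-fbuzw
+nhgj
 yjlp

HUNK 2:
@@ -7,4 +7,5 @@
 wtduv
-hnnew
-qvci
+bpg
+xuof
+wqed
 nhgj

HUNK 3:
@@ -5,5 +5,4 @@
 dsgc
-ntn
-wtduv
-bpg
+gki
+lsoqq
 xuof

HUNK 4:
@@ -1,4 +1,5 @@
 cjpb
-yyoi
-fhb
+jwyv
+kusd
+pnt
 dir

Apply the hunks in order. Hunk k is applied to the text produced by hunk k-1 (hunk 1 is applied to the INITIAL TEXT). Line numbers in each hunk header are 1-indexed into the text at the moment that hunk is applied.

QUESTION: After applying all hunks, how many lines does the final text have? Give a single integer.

Hunk 1: at line 9 remove [fbuzw] add [nhgj] -> 11 lines: cjpb yyoi fhb dir dsgc ntn wtduv hnnew qvci nhgj yjlp
Hunk 2: at line 7 remove [hnnew,qvci] add [bpg,xuof,wqed] -> 12 lines: cjpb yyoi fhb dir dsgc ntn wtduv bpg xuof wqed nhgj yjlp
Hunk 3: at line 5 remove [ntn,wtduv,bpg] add [gki,lsoqq] -> 11 lines: cjpb yyoi fhb dir dsgc gki lsoqq xuof wqed nhgj yjlp
Hunk 4: at line 1 remove [yyoi,fhb] add [jwyv,kusd,pnt] -> 12 lines: cjpb jwyv kusd pnt dir dsgc gki lsoqq xuof wqed nhgj yjlp
Final line count: 12

Answer: 12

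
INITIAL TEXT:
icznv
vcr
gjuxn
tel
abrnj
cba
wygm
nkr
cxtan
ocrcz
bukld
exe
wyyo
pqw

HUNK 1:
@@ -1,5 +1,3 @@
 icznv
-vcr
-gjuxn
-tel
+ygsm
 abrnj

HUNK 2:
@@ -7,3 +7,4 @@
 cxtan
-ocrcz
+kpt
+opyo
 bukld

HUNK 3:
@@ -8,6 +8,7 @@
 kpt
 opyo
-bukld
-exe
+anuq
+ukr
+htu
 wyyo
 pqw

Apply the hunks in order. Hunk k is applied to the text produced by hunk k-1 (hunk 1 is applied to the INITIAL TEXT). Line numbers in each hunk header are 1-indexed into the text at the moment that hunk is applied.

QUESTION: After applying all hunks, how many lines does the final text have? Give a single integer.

Hunk 1: at line 1 remove [vcr,gjuxn,tel] add [ygsm] -> 12 lines: icznv ygsm abrnj cba wygm nkr cxtan ocrcz bukld exe wyyo pqw
Hunk 2: at line 7 remove [ocrcz] add [kpt,opyo] -> 13 lines: icznv ygsm abrnj cba wygm nkr cxtan kpt opyo bukld exe wyyo pqw
Hunk 3: at line 8 remove [bukld,exe] add [anuq,ukr,htu] -> 14 lines: icznv ygsm abrnj cba wygm nkr cxtan kpt opyo anuq ukr htu wyyo pqw
Final line count: 14

Answer: 14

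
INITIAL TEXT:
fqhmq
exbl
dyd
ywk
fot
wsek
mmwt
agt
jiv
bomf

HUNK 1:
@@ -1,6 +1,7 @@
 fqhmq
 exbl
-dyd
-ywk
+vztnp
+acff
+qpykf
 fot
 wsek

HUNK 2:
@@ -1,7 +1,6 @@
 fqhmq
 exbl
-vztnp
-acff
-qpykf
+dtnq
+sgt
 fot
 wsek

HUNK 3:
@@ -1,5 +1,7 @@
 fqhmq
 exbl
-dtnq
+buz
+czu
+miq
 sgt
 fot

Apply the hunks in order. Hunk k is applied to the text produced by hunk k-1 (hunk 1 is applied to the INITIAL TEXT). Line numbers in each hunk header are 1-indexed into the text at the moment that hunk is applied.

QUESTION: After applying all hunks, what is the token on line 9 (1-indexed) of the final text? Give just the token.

Hunk 1: at line 1 remove [dyd,ywk] add [vztnp,acff,qpykf] -> 11 lines: fqhmq exbl vztnp acff qpykf fot wsek mmwt agt jiv bomf
Hunk 2: at line 1 remove [vztnp,acff,qpykf] add [dtnq,sgt] -> 10 lines: fqhmq exbl dtnq sgt fot wsek mmwt agt jiv bomf
Hunk 3: at line 1 remove [dtnq] add [buz,czu,miq] -> 12 lines: fqhmq exbl buz czu miq sgt fot wsek mmwt agt jiv bomf
Final line 9: mmwt

Answer: mmwt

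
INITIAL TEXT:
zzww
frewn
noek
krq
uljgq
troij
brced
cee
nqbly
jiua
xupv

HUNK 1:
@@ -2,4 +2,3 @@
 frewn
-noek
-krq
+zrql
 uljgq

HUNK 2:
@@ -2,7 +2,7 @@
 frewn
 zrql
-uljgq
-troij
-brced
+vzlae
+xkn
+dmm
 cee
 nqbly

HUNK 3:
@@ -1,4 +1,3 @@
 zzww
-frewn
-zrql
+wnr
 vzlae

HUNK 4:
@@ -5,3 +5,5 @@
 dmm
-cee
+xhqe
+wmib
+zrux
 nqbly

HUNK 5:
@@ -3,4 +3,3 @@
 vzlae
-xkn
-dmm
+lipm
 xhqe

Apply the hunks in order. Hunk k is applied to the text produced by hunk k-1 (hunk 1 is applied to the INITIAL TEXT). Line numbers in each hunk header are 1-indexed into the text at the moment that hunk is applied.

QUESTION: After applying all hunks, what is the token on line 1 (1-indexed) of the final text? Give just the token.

Answer: zzww

Derivation:
Hunk 1: at line 2 remove [noek,krq] add [zrql] -> 10 lines: zzww frewn zrql uljgq troij brced cee nqbly jiua xupv
Hunk 2: at line 2 remove [uljgq,troij,brced] add [vzlae,xkn,dmm] -> 10 lines: zzww frewn zrql vzlae xkn dmm cee nqbly jiua xupv
Hunk 3: at line 1 remove [frewn,zrql] add [wnr] -> 9 lines: zzww wnr vzlae xkn dmm cee nqbly jiua xupv
Hunk 4: at line 5 remove [cee] add [xhqe,wmib,zrux] -> 11 lines: zzww wnr vzlae xkn dmm xhqe wmib zrux nqbly jiua xupv
Hunk 5: at line 3 remove [xkn,dmm] add [lipm] -> 10 lines: zzww wnr vzlae lipm xhqe wmib zrux nqbly jiua xupv
Final line 1: zzww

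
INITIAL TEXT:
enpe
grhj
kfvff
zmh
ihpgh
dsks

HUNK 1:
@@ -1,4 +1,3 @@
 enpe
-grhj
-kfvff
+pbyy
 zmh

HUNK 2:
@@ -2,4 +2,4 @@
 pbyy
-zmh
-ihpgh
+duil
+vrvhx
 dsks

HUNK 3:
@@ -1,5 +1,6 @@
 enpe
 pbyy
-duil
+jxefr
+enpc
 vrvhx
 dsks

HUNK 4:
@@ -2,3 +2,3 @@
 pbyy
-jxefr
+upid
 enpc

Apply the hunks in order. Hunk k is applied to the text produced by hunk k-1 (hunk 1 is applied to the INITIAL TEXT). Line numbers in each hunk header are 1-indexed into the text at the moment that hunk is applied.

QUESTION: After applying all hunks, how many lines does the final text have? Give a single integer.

Answer: 6

Derivation:
Hunk 1: at line 1 remove [grhj,kfvff] add [pbyy] -> 5 lines: enpe pbyy zmh ihpgh dsks
Hunk 2: at line 2 remove [zmh,ihpgh] add [duil,vrvhx] -> 5 lines: enpe pbyy duil vrvhx dsks
Hunk 3: at line 1 remove [duil] add [jxefr,enpc] -> 6 lines: enpe pbyy jxefr enpc vrvhx dsks
Hunk 4: at line 2 remove [jxefr] add [upid] -> 6 lines: enpe pbyy upid enpc vrvhx dsks
Final line count: 6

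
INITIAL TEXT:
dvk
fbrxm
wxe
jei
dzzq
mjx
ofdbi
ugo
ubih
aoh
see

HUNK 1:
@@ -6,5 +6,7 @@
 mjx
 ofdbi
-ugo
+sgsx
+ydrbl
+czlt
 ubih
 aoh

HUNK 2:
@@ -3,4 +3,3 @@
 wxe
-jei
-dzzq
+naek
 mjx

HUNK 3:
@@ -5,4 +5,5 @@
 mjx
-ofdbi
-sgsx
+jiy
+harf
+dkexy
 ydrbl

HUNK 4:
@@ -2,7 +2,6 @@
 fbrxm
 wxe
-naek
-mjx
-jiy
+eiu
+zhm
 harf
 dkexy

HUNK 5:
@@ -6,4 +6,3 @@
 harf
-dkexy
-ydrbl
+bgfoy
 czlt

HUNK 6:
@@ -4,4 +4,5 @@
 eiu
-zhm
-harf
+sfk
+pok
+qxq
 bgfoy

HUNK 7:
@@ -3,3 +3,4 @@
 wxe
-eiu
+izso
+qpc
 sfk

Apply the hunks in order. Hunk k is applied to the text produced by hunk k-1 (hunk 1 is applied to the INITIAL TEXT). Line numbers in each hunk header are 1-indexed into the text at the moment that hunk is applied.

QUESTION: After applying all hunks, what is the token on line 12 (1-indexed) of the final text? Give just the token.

Answer: aoh

Derivation:
Hunk 1: at line 6 remove [ugo] add [sgsx,ydrbl,czlt] -> 13 lines: dvk fbrxm wxe jei dzzq mjx ofdbi sgsx ydrbl czlt ubih aoh see
Hunk 2: at line 3 remove [jei,dzzq] add [naek] -> 12 lines: dvk fbrxm wxe naek mjx ofdbi sgsx ydrbl czlt ubih aoh see
Hunk 3: at line 5 remove [ofdbi,sgsx] add [jiy,harf,dkexy] -> 13 lines: dvk fbrxm wxe naek mjx jiy harf dkexy ydrbl czlt ubih aoh see
Hunk 4: at line 2 remove [naek,mjx,jiy] add [eiu,zhm] -> 12 lines: dvk fbrxm wxe eiu zhm harf dkexy ydrbl czlt ubih aoh see
Hunk 5: at line 6 remove [dkexy,ydrbl] add [bgfoy] -> 11 lines: dvk fbrxm wxe eiu zhm harf bgfoy czlt ubih aoh see
Hunk 6: at line 4 remove [zhm,harf] add [sfk,pok,qxq] -> 12 lines: dvk fbrxm wxe eiu sfk pok qxq bgfoy czlt ubih aoh see
Hunk 7: at line 3 remove [eiu] add [izso,qpc] -> 13 lines: dvk fbrxm wxe izso qpc sfk pok qxq bgfoy czlt ubih aoh see
Final line 12: aoh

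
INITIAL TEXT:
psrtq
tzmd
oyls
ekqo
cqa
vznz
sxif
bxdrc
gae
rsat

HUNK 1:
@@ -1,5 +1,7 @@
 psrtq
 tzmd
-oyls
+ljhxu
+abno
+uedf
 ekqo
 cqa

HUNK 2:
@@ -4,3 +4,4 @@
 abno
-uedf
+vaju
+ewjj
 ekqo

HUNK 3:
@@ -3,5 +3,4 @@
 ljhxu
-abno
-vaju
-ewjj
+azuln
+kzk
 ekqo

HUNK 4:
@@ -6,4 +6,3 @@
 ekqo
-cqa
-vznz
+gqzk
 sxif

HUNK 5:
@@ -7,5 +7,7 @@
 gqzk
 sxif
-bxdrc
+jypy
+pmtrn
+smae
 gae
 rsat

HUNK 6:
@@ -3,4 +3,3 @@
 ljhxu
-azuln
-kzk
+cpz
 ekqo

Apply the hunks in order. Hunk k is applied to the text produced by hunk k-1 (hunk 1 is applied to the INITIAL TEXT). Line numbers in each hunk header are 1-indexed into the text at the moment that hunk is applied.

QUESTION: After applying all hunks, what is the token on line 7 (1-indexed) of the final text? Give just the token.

Hunk 1: at line 1 remove [oyls] add [ljhxu,abno,uedf] -> 12 lines: psrtq tzmd ljhxu abno uedf ekqo cqa vznz sxif bxdrc gae rsat
Hunk 2: at line 4 remove [uedf] add [vaju,ewjj] -> 13 lines: psrtq tzmd ljhxu abno vaju ewjj ekqo cqa vznz sxif bxdrc gae rsat
Hunk 3: at line 3 remove [abno,vaju,ewjj] add [azuln,kzk] -> 12 lines: psrtq tzmd ljhxu azuln kzk ekqo cqa vznz sxif bxdrc gae rsat
Hunk 4: at line 6 remove [cqa,vznz] add [gqzk] -> 11 lines: psrtq tzmd ljhxu azuln kzk ekqo gqzk sxif bxdrc gae rsat
Hunk 5: at line 7 remove [bxdrc] add [jypy,pmtrn,smae] -> 13 lines: psrtq tzmd ljhxu azuln kzk ekqo gqzk sxif jypy pmtrn smae gae rsat
Hunk 6: at line 3 remove [azuln,kzk] add [cpz] -> 12 lines: psrtq tzmd ljhxu cpz ekqo gqzk sxif jypy pmtrn smae gae rsat
Final line 7: sxif

Answer: sxif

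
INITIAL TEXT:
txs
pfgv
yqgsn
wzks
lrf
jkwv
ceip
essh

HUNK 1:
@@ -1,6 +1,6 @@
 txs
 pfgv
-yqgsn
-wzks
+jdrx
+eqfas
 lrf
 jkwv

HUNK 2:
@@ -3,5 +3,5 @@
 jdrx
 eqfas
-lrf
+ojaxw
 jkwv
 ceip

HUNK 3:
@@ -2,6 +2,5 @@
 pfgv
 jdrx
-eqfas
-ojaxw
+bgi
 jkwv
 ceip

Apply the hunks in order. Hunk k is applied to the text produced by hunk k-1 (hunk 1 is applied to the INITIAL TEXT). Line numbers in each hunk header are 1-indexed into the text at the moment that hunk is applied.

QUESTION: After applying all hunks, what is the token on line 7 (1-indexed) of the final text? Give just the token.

Hunk 1: at line 1 remove [yqgsn,wzks] add [jdrx,eqfas] -> 8 lines: txs pfgv jdrx eqfas lrf jkwv ceip essh
Hunk 2: at line 3 remove [lrf] add [ojaxw] -> 8 lines: txs pfgv jdrx eqfas ojaxw jkwv ceip essh
Hunk 3: at line 2 remove [eqfas,ojaxw] add [bgi] -> 7 lines: txs pfgv jdrx bgi jkwv ceip essh
Final line 7: essh

Answer: essh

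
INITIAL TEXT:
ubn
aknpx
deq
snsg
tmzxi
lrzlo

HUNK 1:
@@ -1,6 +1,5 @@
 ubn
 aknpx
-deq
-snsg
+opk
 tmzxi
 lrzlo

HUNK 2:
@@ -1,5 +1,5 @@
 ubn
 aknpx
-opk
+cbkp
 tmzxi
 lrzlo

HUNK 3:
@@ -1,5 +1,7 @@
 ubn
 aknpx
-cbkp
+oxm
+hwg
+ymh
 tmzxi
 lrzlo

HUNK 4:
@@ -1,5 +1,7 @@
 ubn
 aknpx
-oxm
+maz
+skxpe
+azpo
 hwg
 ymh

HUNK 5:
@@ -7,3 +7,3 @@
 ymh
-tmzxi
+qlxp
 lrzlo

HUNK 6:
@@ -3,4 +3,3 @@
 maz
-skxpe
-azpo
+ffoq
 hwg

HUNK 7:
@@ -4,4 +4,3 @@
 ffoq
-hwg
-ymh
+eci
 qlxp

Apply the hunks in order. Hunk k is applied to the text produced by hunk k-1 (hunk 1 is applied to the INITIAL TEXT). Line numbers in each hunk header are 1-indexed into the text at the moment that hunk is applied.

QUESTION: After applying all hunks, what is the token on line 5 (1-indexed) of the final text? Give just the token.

Hunk 1: at line 1 remove [deq,snsg] add [opk] -> 5 lines: ubn aknpx opk tmzxi lrzlo
Hunk 2: at line 1 remove [opk] add [cbkp] -> 5 lines: ubn aknpx cbkp tmzxi lrzlo
Hunk 3: at line 1 remove [cbkp] add [oxm,hwg,ymh] -> 7 lines: ubn aknpx oxm hwg ymh tmzxi lrzlo
Hunk 4: at line 1 remove [oxm] add [maz,skxpe,azpo] -> 9 lines: ubn aknpx maz skxpe azpo hwg ymh tmzxi lrzlo
Hunk 5: at line 7 remove [tmzxi] add [qlxp] -> 9 lines: ubn aknpx maz skxpe azpo hwg ymh qlxp lrzlo
Hunk 6: at line 3 remove [skxpe,azpo] add [ffoq] -> 8 lines: ubn aknpx maz ffoq hwg ymh qlxp lrzlo
Hunk 7: at line 4 remove [hwg,ymh] add [eci] -> 7 lines: ubn aknpx maz ffoq eci qlxp lrzlo
Final line 5: eci

Answer: eci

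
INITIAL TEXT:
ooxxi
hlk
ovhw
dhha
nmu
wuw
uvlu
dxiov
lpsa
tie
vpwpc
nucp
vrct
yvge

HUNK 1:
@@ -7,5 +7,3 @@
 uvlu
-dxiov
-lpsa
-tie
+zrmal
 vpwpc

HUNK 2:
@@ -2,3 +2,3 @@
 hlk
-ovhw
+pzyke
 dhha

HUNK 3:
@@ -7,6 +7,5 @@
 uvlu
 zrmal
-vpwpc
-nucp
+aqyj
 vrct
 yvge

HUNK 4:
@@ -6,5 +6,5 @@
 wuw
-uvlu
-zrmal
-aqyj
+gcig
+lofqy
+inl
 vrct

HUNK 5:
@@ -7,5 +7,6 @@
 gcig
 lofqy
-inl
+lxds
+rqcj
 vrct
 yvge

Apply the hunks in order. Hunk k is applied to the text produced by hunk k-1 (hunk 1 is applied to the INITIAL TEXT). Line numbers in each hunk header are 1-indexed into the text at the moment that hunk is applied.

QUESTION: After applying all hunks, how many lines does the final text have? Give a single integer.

Answer: 12

Derivation:
Hunk 1: at line 7 remove [dxiov,lpsa,tie] add [zrmal] -> 12 lines: ooxxi hlk ovhw dhha nmu wuw uvlu zrmal vpwpc nucp vrct yvge
Hunk 2: at line 2 remove [ovhw] add [pzyke] -> 12 lines: ooxxi hlk pzyke dhha nmu wuw uvlu zrmal vpwpc nucp vrct yvge
Hunk 3: at line 7 remove [vpwpc,nucp] add [aqyj] -> 11 lines: ooxxi hlk pzyke dhha nmu wuw uvlu zrmal aqyj vrct yvge
Hunk 4: at line 6 remove [uvlu,zrmal,aqyj] add [gcig,lofqy,inl] -> 11 lines: ooxxi hlk pzyke dhha nmu wuw gcig lofqy inl vrct yvge
Hunk 5: at line 7 remove [inl] add [lxds,rqcj] -> 12 lines: ooxxi hlk pzyke dhha nmu wuw gcig lofqy lxds rqcj vrct yvge
Final line count: 12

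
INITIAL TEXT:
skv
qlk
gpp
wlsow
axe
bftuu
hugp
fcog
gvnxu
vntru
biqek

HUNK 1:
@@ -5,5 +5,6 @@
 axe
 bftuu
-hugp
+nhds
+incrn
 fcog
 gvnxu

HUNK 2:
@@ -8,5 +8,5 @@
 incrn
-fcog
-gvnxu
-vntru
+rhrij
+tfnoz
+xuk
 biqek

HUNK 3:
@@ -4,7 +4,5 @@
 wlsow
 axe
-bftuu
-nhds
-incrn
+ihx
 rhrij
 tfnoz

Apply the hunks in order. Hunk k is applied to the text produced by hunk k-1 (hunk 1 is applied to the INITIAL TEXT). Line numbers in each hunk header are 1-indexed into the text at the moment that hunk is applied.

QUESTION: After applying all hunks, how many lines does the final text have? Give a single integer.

Answer: 10

Derivation:
Hunk 1: at line 5 remove [hugp] add [nhds,incrn] -> 12 lines: skv qlk gpp wlsow axe bftuu nhds incrn fcog gvnxu vntru biqek
Hunk 2: at line 8 remove [fcog,gvnxu,vntru] add [rhrij,tfnoz,xuk] -> 12 lines: skv qlk gpp wlsow axe bftuu nhds incrn rhrij tfnoz xuk biqek
Hunk 3: at line 4 remove [bftuu,nhds,incrn] add [ihx] -> 10 lines: skv qlk gpp wlsow axe ihx rhrij tfnoz xuk biqek
Final line count: 10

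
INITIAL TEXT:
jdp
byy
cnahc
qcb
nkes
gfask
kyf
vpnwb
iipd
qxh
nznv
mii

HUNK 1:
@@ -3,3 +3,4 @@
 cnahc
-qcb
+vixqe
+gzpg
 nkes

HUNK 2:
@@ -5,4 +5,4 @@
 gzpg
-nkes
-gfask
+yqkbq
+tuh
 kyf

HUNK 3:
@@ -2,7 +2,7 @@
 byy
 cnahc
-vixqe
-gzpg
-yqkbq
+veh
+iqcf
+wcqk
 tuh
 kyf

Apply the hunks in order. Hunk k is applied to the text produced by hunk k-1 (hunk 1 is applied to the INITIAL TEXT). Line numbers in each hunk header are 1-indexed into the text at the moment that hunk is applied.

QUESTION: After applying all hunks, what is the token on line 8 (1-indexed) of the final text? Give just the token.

Answer: kyf

Derivation:
Hunk 1: at line 3 remove [qcb] add [vixqe,gzpg] -> 13 lines: jdp byy cnahc vixqe gzpg nkes gfask kyf vpnwb iipd qxh nznv mii
Hunk 2: at line 5 remove [nkes,gfask] add [yqkbq,tuh] -> 13 lines: jdp byy cnahc vixqe gzpg yqkbq tuh kyf vpnwb iipd qxh nznv mii
Hunk 3: at line 2 remove [vixqe,gzpg,yqkbq] add [veh,iqcf,wcqk] -> 13 lines: jdp byy cnahc veh iqcf wcqk tuh kyf vpnwb iipd qxh nznv mii
Final line 8: kyf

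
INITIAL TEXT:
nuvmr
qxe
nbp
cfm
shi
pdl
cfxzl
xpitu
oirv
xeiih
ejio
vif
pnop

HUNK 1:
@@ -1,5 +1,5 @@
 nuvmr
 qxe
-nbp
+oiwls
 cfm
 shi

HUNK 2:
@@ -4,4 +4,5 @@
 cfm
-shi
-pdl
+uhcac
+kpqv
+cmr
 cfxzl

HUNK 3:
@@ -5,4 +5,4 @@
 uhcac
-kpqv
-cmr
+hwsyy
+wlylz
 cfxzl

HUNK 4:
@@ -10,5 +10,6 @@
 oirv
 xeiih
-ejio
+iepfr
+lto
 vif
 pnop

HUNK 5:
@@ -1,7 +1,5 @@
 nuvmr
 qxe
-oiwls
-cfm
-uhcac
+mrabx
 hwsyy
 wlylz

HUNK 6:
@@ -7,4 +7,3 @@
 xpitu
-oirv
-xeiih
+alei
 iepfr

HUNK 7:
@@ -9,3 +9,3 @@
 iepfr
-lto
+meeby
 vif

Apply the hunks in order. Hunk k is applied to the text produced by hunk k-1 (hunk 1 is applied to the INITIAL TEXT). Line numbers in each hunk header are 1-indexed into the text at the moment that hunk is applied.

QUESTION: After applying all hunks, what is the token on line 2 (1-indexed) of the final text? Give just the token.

Hunk 1: at line 1 remove [nbp] add [oiwls] -> 13 lines: nuvmr qxe oiwls cfm shi pdl cfxzl xpitu oirv xeiih ejio vif pnop
Hunk 2: at line 4 remove [shi,pdl] add [uhcac,kpqv,cmr] -> 14 lines: nuvmr qxe oiwls cfm uhcac kpqv cmr cfxzl xpitu oirv xeiih ejio vif pnop
Hunk 3: at line 5 remove [kpqv,cmr] add [hwsyy,wlylz] -> 14 lines: nuvmr qxe oiwls cfm uhcac hwsyy wlylz cfxzl xpitu oirv xeiih ejio vif pnop
Hunk 4: at line 10 remove [ejio] add [iepfr,lto] -> 15 lines: nuvmr qxe oiwls cfm uhcac hwsyy wlylz cfxzl xpitu oirv xeiih iepfr lto vif pnop
Hunk 5: at line 1 remove [oiwls,cfm,uhcac] add [mrabx] -> 13 lines: nuvmr qxe mrabx hwsyy wlylz cfxzl xpitu oirv xeiih iepfr lto vif pnop
Hunk 6: at line 7 remove [oirv,xeiih] add [alei] -> 12 lines: nuvmr qxe mrabx hwsyy wlylz cfxzl xpitu alei iepfr lto vif pnop
Hunk 7: at line 9 remove [lto] add [meeby] -> 12 lines: nuvmr qxe mrabx hwsyy wlylz cfxzl xpitu alei iepfr meeby vif pnop
Final line 2: qxe

Answer: qxe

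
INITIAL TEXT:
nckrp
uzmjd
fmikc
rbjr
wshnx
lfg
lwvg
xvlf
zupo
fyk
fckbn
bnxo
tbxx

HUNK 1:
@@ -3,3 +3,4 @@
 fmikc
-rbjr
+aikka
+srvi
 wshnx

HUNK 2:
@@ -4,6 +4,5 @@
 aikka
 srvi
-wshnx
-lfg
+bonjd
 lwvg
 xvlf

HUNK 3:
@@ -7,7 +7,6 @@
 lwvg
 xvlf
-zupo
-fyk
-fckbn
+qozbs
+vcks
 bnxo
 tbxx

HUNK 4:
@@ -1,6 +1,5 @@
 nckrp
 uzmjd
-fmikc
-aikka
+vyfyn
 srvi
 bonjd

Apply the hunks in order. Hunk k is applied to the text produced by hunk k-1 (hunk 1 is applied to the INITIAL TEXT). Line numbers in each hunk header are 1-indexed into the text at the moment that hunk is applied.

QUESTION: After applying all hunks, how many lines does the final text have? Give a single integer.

Hunk 1: at line 3 remove [rbjr] add [aikka,srvi] -> 14 lines: nckrp uzmjd fmikc aikka srvi wshnx lfg lwvg xvlf zupo fyk fckbn bnxo tbxx
Hunk 2: at line 4 remove [wshnx,lfg] add [bonjd] -> 13 lines: nckrp uzmjd fmikc aikka srvi bonjd lwvg xvlf zupo fyk fckbn bnxo tbxx
Hunk 3: at line 7 remove [zupo,fyk,fckbn] add [qozbs,vcks] -> 12 lines: nckrp uzmjd fmikc aikka srvi bonjd lwvg xvlf qozbs vcks bnxo tbxx
Hunk 4: at line 1 remove [fmikc,aikka] add [vyfyn] -> 11 lines: nckrp uzmjd vyfyn srvi bonjd lwvg xvlf qozbs vcks bnxo tbxx
Final line count: 11

Answer: 11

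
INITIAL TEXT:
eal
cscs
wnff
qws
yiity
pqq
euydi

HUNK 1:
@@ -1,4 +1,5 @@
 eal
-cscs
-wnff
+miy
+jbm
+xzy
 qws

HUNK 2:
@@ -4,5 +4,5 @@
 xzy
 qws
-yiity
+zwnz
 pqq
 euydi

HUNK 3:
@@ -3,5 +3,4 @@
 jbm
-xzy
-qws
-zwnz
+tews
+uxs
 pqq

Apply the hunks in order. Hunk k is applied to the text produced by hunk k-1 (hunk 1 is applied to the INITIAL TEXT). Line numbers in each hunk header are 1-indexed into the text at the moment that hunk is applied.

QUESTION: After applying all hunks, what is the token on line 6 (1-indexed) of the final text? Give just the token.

Answer: pqq

Derivation:
Hunk 1: at line 1 remove [cscs,wnff] add [miy,jbm,xzy] -> 8 lines: eal miy jbm xzy qws yiity pqq euydi
Hunk 2: at line 4 remove [yiity] add [zwnz] -> 8 lines: eal miy jbm xzy qws zwnz pqq euydi
Hunk 3: at line 3 remove [xzy,qws,zwnz] add [tews,uxs] -> 7 lines: eal miy jbm tews uxs pqq euydi
Final line 6: pqq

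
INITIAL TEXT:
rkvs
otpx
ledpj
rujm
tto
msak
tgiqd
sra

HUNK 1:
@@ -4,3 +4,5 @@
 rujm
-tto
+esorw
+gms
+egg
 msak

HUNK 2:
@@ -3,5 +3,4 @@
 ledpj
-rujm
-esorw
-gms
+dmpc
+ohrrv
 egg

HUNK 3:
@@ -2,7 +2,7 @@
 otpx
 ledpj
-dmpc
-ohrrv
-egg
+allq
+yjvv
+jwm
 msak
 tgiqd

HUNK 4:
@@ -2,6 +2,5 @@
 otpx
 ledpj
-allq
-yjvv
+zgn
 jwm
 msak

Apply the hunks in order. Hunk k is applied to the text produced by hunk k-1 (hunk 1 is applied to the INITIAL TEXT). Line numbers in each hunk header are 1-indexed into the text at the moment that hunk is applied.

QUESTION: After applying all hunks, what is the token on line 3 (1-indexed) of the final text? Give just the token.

Hunk 1: at line 4 remove [tto] add [esorw,gms,egg] -> 10 lines: rkvs otpx ledpj rujm esorw gms egg msak tgiqd sra
Hunk 2: at line 3 remove [rujm,esorw,gms] add [dmpc,ohrrv] -> 9 lines: rkvs otpx ledpj dmpc ohrrv egg msak tgiqd sra
Hunk 3: at line 2 remove [dmpc,ohrrv,egg] add [allq,yjvv,jwm] -> 9 lines: rkvs otpx ledpj allq yjvv jwm msak tgiqd sra
Hunk 4: at line 2 remove [allq,yjvv] add [zgn] -> 8 lines: rkvs otpx ledpj zgn jwm msak tgiqd sra
Final line 3: ledpj

Answer: ledpj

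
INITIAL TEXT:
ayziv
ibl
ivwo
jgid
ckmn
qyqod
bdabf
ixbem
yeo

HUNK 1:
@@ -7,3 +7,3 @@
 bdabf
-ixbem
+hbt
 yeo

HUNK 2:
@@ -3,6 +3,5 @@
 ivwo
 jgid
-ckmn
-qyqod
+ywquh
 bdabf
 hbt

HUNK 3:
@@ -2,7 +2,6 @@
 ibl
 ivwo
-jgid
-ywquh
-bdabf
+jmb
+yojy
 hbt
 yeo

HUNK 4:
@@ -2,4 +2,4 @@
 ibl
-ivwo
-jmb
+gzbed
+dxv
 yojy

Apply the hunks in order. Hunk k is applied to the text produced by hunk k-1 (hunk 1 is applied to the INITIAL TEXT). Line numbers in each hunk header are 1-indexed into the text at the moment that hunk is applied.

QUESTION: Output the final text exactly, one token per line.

Answer: ayziv
ibl
gzbed
dxv
yojy
hbt
yeo

Derivation:
Hunk 1: at line 7 remove [ixbem] add [hbt] -> 9 lines: ayziv ibl ivwo jgid ckmn qyqod bdabf hbt yeo
Hunk 2: at line 3 remove [ckmn,qyqod] add [ywquh] -> 8 lines: ayziv ibl ivwo jgid ywquh bdabf hbt yeo
Hunk 3: at line 2 remove [jgid,ywquh,bdabf] add [jmb,yojy] -> 7 lines: ayziv ibl ivwo jmb yojy hbt yeo
Hunk 4: at line 2 remove [ivwo,jmb] add [gzbed,dxv] -> 7 lines: ayziv ibl gzbed dxv yojy hbt yeo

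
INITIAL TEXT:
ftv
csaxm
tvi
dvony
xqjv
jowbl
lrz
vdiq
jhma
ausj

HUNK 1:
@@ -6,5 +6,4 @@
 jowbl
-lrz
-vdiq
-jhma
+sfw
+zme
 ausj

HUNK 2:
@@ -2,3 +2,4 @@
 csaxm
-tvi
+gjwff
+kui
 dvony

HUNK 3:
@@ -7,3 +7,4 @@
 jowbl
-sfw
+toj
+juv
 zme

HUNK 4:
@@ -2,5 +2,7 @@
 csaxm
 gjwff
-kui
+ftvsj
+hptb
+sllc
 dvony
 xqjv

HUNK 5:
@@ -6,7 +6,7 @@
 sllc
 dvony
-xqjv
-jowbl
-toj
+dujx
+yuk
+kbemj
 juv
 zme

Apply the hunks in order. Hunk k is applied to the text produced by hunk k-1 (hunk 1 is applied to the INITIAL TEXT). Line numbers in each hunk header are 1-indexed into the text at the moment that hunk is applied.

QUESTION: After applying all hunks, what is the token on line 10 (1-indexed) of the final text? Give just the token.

Hunk 1: at line 6 remove [lrz,vdiq,jhma] add [sfw,zme] -> 9 lines: ftv csaxm tvi dvony xqjv jowbl sfw zme ausj
Hunk 2: at line 2 remove [tvi] add [gjwff,kui] -> 10 lines: ftv csaxm gjwff kui dvony xqjv jowbl sfw zme ausj
Hunk 3: at line 7 remove [sfw] add [toj,juv] -> 11 lines: ftv csaxm gjwff kui dvony xqjv jowbl toj juv zme ausj
Hunk 4: at line 2 remove [kui] add [ftvsj,hptb,sllc] -> 13 lines: ftv csaxm gjwff ftvsj hptb sllc dvony xqjv jowbl toj juv zme ausj
Hunk 5: at line 6 remove [xqjv,jowbl,toj] add [dujx,yuk,kbemj] -> 13 lines: ftv csaxm gjwff ftvsj hptb sllc dvony dujx yuk kbemj juv zme ausj
Final line 10: kbemj

Answer: kbemj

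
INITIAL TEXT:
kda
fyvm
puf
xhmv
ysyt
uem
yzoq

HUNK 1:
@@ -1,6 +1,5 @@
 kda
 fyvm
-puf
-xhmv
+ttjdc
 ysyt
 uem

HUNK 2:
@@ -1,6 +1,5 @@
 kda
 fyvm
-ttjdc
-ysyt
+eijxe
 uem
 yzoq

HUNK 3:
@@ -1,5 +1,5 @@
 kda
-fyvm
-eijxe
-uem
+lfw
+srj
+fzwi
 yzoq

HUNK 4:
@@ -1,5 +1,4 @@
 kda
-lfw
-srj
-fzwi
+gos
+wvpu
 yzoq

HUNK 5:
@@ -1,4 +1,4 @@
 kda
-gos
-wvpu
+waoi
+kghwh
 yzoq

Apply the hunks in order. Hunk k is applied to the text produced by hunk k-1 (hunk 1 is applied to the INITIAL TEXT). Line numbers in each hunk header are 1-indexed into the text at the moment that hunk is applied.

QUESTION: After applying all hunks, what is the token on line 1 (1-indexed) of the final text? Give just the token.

Answer: kda

Derivation:
Hunk 1: at line 1 remove [puf,xhmv] add [ttjdc] -> 6 lines: kda fyvm ttjdc ysyt uem yzoq
Hunk 2: at line 1 remove [ttjdc,ysyt] add [eijxe] -> 5 lines: kda fyvm eijxe uem yzoq
Hunk 3: at line 1 remove [fyvm,eijxe,uem] add [lfw,srj,fzwi] -> 5 lines: kda lfw srj fzwi yzoq
Hunk 4: at line 1 remove [lfw,srj,fzwi] add [gos,wvpu] -> 4 lines: kda gos wvpu yzoq
Hunk 5: at line 1 remove [gos,wvpu] add [waoi,kghwh] -> 4 lines: kda waoi kghwh yzoq
Final line 1: kda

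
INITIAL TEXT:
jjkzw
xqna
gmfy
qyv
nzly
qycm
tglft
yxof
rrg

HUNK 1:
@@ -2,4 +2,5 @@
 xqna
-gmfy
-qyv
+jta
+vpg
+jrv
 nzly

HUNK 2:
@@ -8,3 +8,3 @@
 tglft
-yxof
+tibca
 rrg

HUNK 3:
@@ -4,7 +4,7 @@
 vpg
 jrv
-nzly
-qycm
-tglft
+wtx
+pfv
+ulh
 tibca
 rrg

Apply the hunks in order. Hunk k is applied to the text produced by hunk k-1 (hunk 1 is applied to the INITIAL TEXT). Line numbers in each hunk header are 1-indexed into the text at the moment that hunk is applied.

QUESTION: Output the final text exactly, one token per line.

Answer: jjkzw
xqna
jta
vpg
jrv
wtx
pfv
ulh
tibca
rrg

Derivation:
Hunk 1: at line 2 remove [gmfy,qyv] add [jta,vpg,jrv] -> 10 lines: jjkzw xqna jta vpg jrv nzly qycm tglft yxof rrg
Hunk 2: at line 8 remove [yxof] add [tibca] -> 10 lines: jjkzw xqna jta vpg jrv nzly qycm tglft tibca rrg
Hunk 3: at line 4 remove [nzly,qycm,tglft] add [wtx,pfv,ulh] -> 10 lines: jjkzw xqna jta vpg jrv wtx pfv ulh tibca rrg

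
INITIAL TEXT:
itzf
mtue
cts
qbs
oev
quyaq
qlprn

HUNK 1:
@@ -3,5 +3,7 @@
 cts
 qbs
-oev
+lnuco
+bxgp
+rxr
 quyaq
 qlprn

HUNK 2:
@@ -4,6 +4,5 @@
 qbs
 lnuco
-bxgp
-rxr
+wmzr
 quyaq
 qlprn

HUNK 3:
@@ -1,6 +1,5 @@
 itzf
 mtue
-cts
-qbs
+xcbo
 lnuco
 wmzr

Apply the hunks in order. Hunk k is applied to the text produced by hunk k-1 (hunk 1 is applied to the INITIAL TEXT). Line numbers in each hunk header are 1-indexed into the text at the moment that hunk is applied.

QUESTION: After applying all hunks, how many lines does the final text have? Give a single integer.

Answer: 7

Derivation:
Hunk 1: at line 3 remove [oev] add [lnuco,bxgp,rxr] -> 9 lines: itzf mtue cts qbs lnuco bxgp rxr quyaq qlprn
Hunk 2: at line 4 remove [bxgp,rxr] add [wmzr] -> 8 lines: itzf mtue cts qbs lnuco wmzr quyaq qlprn
Hunk 3: at line 1 remove [cts,qbs] add [xcbo] -> 7 lines: itzf mtue xcbo lnuco wmzr quyaq qlprn
Final line count: 7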